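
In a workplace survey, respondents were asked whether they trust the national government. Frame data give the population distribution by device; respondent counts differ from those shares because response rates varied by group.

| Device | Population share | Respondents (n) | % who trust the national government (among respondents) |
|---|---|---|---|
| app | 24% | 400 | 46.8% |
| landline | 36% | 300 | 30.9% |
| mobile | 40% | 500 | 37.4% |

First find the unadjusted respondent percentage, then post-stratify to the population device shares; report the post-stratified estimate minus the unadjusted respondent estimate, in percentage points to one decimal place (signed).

Without adjustment, the pooled respondent share is:
  (400/1200)×46.8 + (300/1200)×30.9 + (500/1200)×37.4 = 38.9083%
Post-stratifying to population shares instead:
  0.24×46.8 + 0.36×30.9 + 0.4×37.4 = 37.316%
Difference = 37.316 − 38.9083 = -1.5923 pp.

-1.6 percentage points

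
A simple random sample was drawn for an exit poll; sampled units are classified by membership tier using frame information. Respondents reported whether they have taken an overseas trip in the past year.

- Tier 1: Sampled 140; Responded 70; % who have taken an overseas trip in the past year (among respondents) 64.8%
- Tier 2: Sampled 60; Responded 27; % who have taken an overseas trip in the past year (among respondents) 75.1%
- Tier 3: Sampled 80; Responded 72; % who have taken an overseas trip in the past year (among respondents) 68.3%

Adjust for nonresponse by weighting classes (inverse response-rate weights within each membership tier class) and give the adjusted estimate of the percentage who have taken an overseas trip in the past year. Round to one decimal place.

Response rates by class: Tier 1 70/140 = 50%, Tier 2 27/60 = 45%, Tier 3 72/80 = 90%.
Each respondent's weight = sampled/responded in their class; summing within a class gives n_sampled, so:
  Tier 1: 140 × 64.8 = 9072
  Tier 2: 60 × 75.1 = 4506
  Tier 3: 80 × 68.3 = 5464
Adjusted estimate = 19,042 / 280 = 68.0071 → 68.0%.

68.0%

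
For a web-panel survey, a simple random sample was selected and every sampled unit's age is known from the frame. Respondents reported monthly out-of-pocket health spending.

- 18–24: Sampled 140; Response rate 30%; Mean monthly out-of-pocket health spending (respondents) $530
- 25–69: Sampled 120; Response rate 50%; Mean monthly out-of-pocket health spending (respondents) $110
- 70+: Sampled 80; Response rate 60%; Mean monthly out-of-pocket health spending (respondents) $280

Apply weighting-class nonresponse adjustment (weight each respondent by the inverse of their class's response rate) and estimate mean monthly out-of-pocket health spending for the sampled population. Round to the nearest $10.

Inverse-response-rate weighting restores each class to its sampled count, so class totals weight by n_sampled:
  18–24: 140 × 530 = 74,200
  25–69: 120 × 110 = 13,200
  70+: 80 × 280 = 22,400
Adjusted estimate = 109,800 / 340 = 322.941 → $320.

$320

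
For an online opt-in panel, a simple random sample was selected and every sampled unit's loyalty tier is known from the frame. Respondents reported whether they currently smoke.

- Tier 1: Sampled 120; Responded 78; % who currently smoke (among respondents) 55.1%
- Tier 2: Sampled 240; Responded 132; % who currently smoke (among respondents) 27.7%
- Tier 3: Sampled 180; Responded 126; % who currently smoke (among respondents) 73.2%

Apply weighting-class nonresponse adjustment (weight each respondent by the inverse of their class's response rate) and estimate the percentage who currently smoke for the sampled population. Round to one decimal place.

Response rates by class: Tier 1 78/120 = 65%, Tier 2 132/240 = 55%, Tier 3 126/180 = 70%.
Each respondent's weight = sampled/responded in their class; summing within a class gives n_sampled, so:
  Tier 1: 120 × 55.1 = 6612
  Tier 2: 240 × 27.7 = 6648
  Tier 3: 180 × 73.2 = 13,176
Adjusted estimate = 26,436 / 540 = 48.9556 → 49.0%.

49.0%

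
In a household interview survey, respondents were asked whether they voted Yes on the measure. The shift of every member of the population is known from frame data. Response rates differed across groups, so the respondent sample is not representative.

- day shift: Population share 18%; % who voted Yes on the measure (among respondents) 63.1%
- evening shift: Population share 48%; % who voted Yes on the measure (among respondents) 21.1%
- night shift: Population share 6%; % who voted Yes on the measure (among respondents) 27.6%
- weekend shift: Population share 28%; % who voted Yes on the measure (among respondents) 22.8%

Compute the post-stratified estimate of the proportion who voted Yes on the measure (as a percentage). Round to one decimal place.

Weight each group's respondent value by its population share:
  day shift: 0.18 × 63.1 = 11.358
  evening shift: 0.48 × 21.1 = 10.128
  night shift: 0.06 × 27.6 = 1.656
  weekend shift: 0.28 × 22.8 = 6.384
Post-stratified estimate = 29.526 → 29.5%.

29.5%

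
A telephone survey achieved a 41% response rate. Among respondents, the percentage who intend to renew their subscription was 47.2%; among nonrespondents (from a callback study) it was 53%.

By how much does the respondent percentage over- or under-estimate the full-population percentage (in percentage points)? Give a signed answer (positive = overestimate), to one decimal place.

-3.4 percentage points

Nonresponse fraction = 1 − 0.41 = 0.59.
Bias = (nonresponse fraction) × (respondent percentage − nonrespondent percentage)
     = 0.59 × (47.2 − 53) = 0.59 × -5.8 = -3.422.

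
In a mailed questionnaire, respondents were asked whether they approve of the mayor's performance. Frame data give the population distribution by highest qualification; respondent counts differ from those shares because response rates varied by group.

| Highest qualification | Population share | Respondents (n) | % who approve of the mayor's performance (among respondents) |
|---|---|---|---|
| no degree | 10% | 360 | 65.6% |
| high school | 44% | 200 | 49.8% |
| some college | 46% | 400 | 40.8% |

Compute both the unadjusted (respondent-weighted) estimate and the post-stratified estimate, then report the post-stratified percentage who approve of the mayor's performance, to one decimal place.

Without adjustment, the pooled respondent share is:
  (360/960)×65.6 + (200/960)×49.8 + (400/960)×40.8 = 51.975%
Post-stratified estimate weights by population shares:
  0.1×65.6 + 0.44×49.8 + 0.46×40.8 = 47.24%

47.2%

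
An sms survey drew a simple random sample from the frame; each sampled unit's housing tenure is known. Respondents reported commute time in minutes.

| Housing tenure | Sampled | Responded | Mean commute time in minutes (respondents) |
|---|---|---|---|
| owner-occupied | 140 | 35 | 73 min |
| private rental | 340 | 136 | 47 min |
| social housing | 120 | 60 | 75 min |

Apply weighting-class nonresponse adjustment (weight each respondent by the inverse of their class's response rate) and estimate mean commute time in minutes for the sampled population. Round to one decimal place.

58.7

Response rates by class: owner-occupied 35/140 = 25%, private rental 136/340 = 40%, social housing 60/120 = 50%.
Each respondent's weight = sampled/responded in their class; summing within a class gives n_sampled, so:
  owner-occupied: 140 × 73 = 10,220
  private rental: 340 × 47 = 15,980
  social housing: 120 × 75 = 9000
Adjusted estimate = 35,200 / 600 = 58.6667 → 58.7.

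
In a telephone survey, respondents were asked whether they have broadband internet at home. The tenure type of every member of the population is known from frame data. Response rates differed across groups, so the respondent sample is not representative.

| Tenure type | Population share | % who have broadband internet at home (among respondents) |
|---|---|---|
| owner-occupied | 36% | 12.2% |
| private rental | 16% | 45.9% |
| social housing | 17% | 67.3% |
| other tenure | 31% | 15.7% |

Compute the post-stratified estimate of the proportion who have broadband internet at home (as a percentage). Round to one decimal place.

Weight each group's respondent value by its population share:
  owner-occupied: 0.36 × 12.2 = 4.392
  private rental: 0.16 × 45.9 = 7.344
  social housing: 0.17 × 67.3 = 11.441
  other tenure: 0.31 × 15.7 = 4.867
Post-stratified estimate = 28.044 → 28.0%.

28.0%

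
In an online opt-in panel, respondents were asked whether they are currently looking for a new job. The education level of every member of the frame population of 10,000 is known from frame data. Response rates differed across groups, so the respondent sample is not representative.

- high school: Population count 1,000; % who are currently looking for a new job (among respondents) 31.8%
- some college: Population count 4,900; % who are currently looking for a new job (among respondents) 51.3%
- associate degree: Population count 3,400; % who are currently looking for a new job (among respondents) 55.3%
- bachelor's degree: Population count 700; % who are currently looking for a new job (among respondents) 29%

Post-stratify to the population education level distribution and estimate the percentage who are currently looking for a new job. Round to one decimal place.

49.1%

Weight each group's respondent value by its population share:
  high school: (1,000/10,000) × 31.8 = 3.18
  some college: (4,900/10,000) × 51.3 = 25.137
  associate degree: (3,400/10,000) × 55.3 = 18.802
  bachelor's degree: (700/10,000) × 29 = 2.03
Post-stratified estimate = 49.149 → 49.1%.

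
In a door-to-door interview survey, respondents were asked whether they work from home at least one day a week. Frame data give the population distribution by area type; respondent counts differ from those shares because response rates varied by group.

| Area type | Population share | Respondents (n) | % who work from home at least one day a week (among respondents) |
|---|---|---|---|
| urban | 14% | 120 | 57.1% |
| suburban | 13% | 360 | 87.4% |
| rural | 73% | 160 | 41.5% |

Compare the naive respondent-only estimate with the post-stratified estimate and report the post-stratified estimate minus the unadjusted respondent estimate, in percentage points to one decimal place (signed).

-20.6 percentage points

Unadjusted (pooled respondent) estimate weights by respondent counts:
  (120/640)×57.1 + (360/640)×87.4 + (160/640)×41.5 = 70.2438%
Reweighting by population area type shares:
  0.14×57.1 + 0.13×87.4 + 0.73×41.5 = 49.651%
Difference = 49.651 − 70.2438 = -20.5928 pp.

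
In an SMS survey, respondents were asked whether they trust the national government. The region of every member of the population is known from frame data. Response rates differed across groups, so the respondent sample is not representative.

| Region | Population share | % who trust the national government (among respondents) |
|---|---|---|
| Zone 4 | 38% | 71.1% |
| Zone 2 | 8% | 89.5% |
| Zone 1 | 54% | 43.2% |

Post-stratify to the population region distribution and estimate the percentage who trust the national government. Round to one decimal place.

Each cell contributes population-share × respondent value:
  Zone 4: 0.38 × 71.1 = 27.018
  Zone 2: 0.08 × 89.5 = 7.16
  Zone 1: 0.54 × 43.2 = 23.328
Post-stratified estimate = 57.506 → 57.5%.

57.5%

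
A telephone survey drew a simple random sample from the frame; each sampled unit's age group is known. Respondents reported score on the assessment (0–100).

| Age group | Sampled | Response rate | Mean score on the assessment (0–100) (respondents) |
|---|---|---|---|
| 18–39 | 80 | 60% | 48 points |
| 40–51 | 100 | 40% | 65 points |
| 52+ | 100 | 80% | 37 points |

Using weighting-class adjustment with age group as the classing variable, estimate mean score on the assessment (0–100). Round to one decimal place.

Weighting each respondent by the inverse class response rate inflates each class back to its sampled size, so the class weight is n_sampled:
  18–39: 80 × 48 = 3840
  40–51: 100 × 65 = 6500
  52+: 100 × 37 = 3700
Adjusted estimate = 14,040 / 280 = 50.1429 → 50.1.

50.1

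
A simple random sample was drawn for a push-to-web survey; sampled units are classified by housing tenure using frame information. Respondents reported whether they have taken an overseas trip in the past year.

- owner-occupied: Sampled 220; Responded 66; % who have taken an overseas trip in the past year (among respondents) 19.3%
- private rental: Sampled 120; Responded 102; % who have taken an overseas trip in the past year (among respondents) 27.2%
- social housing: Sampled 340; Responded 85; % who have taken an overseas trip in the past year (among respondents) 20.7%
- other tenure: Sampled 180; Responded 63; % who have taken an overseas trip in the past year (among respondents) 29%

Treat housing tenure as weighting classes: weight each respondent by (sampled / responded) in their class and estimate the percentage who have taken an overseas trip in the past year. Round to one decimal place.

Class response rates: owner-occupied 66/220 = 30%, private rental 102/120 = 85%, social housing 85/340 = 25%, other tenure 63/180 = 35%.
Each respondent's weight = sampled/responded in their class; summing within a class gives n_sampled, so:
  owner-occupied: 220 × 19.3 = 4246
  private rental: 120 × 27.2 = 3264
  social housing: 340 × 20.7 = 7038
  other tenure: 180 × 29 = 5220
Adjusted estimate = 19,768 / 860 = 22.986 → 23.0%.

23.0%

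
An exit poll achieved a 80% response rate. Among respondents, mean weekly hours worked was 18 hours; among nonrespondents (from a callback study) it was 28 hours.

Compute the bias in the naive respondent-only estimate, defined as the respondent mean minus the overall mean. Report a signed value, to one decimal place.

-2.0

Nonresponse fraction = 1 − 0.8 = 0.2.
Bias = (nonresponse fraction) × (respondent mean − nonrespondent mean)
     = 0.2 × (18 − 28) = 0.2 × -10 = -2.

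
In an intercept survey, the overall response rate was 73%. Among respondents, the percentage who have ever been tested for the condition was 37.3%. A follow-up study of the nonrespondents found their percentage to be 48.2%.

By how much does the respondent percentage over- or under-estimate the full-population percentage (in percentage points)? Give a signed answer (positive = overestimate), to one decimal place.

-2.9 percentage points

Nonresponse fraction = 1 − 0.73 = 0.27.
Bias = (nonresponse fraction) × (respondent percentage − nonrespondent percentage)
     = 0.27 × (37.3 − 48.2) = 0.27 × -10.9 = -2.943.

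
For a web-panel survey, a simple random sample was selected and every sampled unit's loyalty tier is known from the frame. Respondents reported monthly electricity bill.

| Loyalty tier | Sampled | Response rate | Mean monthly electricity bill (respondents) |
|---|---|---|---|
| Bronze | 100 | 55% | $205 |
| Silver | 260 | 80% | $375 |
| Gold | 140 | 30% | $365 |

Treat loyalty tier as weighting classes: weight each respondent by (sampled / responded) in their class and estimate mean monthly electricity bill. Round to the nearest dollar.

Inverse-response-rate weighting restores each class to its sampled count, so class totals weight by n_sampled:
  Bronze: 100 × 205 = 20,500
  Silver: 260 × 375 = 97,500
  Gold: 140 × 365 = 51,100
Adjusted estimate = 169,100 / 500 = 338.2 → $338.

$338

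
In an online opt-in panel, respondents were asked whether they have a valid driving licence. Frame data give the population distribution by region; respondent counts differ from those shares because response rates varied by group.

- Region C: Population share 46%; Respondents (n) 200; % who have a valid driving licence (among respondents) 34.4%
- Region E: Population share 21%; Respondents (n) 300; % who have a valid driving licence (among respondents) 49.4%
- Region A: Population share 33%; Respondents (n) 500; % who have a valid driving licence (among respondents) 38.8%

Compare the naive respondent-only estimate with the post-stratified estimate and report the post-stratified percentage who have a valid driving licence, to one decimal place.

39.0%

Unadjusted (pooled respondent) estimate weights by respondent counts:
  (200/1000)×34.4 + (300/1000)×49.4 + (500/1000)×38.8 = 41.1%
Post-stratifying to population shares instead:
  0.46×34.4 + 0.21×49.4 + 0.33×38.8 = 39.002%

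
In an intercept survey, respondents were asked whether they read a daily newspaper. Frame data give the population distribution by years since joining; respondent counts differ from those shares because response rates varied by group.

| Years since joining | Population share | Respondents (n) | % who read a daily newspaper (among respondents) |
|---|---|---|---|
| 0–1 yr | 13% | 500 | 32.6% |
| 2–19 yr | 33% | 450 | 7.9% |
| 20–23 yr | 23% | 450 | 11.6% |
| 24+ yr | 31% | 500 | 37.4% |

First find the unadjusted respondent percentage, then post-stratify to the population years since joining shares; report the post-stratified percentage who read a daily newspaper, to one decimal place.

21.1%

Without adjustment, the pooled respondent share is:
  (500/1900)×32.6 + (450/1900)×7.9 + (450/1900)×11.6 + (500/1900)×37.4 = 23.0395%
Reweighting by population years since joining shares:
  0.13×32.6 + 0.33×7.9 + 0.23×11.6 + 0.31×37.4 = 21.107%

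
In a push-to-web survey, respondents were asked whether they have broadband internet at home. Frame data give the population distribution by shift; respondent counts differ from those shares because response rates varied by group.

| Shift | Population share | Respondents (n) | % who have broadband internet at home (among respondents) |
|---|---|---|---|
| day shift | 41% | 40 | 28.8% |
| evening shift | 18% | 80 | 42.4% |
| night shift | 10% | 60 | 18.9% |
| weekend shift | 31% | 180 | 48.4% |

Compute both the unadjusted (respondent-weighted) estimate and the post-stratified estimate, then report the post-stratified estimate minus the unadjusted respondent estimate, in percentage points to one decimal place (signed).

-3.6 percentage points

Unadjusted (pooled respondent) estimate weights by respondent counts:
  (40/360)×28.8 + (80/360)×42.4 + (60/360)×18.9 + (180/360)×48.4 = 39.9722%
Post-stratified estimate weights by population shares:
  0.41×28.8 + 0.18×42.4 + 0.1×18.9 + 0.31×48.4 = 36.334%
Difference = 36.334 − 39.9722 = -3.6382 pp.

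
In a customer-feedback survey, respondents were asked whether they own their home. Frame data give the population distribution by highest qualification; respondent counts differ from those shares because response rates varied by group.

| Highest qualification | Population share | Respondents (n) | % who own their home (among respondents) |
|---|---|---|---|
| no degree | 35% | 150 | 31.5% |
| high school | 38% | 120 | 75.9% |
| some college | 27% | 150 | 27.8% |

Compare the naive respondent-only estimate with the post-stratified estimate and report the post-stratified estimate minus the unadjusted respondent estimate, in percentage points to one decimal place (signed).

+4.5 percentage points

Without adjustment, the pooled respondent share is:
  (150/420)×31.5 + (120/420)×75.9 + (150/420)×27.8 = 42.8643%
Reweighting by population highest qualification shares:
  0.35×31.5 + 0.38×75.9 + 0.27×27.8 = 47.373%
Difference = 47.373 − 42.8643 = 4.5087 pp.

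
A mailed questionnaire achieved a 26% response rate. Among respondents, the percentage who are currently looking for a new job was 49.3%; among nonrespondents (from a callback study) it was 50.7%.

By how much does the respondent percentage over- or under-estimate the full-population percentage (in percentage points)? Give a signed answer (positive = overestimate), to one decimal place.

-1.0 percentage points

Nonresponse fraction = 1 − 0.26 = 0.74.
Bias = (nonresponse fraction) × (respondent percentage − nonrespondent percentage)
     = 0.74 × (49.3 − 50.7) = 0.74 × -1.4 = -1.036.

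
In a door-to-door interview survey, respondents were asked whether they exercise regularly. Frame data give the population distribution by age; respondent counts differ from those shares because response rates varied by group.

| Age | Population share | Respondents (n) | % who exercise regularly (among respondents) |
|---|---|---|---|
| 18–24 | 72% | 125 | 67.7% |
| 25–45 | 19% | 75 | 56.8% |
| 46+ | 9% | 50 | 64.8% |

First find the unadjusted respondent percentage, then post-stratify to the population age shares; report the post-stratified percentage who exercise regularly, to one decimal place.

65.4%

Without adjustment, the pooled respondent share is:
  (125/250)×67.7 + (75/250)×56.8 + (50/250)×64.8 = 63.85%
Post-stratifying to population shares instead:
  0.72×67.7 + 0.19×56.8 + 0.09×64.8 = 65.368%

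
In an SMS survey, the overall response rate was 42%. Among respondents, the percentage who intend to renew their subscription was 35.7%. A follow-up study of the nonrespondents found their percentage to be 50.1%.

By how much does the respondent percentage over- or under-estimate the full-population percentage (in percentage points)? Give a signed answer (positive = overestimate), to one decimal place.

-8.4 percentage points

Nonresponse fraction = 1 − 0.42 = 0.58.
Bias = (nonresponse fraction) × (respondent percentage − nonrespondent percentage)
     = 0.58 × (35.7 − 50.1) = 0.58 × -14.4 = -8.352.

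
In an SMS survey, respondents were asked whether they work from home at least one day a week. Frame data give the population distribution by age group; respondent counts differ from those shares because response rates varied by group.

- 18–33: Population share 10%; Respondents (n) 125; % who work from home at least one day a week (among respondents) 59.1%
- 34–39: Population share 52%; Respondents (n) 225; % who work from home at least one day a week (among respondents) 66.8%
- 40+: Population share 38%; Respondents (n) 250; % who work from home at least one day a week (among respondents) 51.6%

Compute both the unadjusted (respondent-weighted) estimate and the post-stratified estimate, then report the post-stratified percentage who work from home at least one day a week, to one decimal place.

Naive respondent-only estimate (weights = respondent counts):
  (125/600)×59.1 + (225/600)×66.8 + (250/600)×51.6 = 58.8625%
Post-stratifying to population shares instead:
  0.1×59.1 + 0.52×66.8 + 0.38×51.6 = 60.254%

60.3%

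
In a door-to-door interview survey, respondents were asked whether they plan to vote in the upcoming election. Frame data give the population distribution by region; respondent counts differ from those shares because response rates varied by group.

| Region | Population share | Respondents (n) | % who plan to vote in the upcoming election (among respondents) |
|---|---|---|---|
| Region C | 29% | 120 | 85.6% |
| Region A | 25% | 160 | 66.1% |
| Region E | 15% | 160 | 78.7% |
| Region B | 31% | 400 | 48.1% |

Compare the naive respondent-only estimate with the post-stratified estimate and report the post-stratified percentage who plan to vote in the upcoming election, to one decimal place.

68.1%

Naive respondent-only estimate (weights = respondent counts):
  (120/840)×85.6 + (160/840)×66.1 + (160/840)×78.7 + (400/840)×48.1 = 62.7143%
Reweighting by population region shares:
  0.29×85.6 + 0.25×66.1 + 0.15×78.7 + 0.31×48.1 = 68.065%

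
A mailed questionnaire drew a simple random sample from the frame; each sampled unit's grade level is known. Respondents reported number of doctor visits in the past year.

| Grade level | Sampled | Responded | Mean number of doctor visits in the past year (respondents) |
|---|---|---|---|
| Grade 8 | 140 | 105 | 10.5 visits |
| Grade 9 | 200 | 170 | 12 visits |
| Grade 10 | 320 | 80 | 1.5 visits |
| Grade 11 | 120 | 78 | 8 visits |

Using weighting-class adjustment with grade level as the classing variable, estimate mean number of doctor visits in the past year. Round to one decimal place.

Response rates by class: Grade 8 105/140 = 75%, Grade 9 170/200 = 85%, Grade 10 80/320 = 25%, Grade 11 78/120 = 65%.
Weighting each respondent by the inverse class response rate inflates each class back to its sampled size, so the class weight is n_sampled:
  Grade 8: 140 × 10.5 = 1470
  Grade 9: 200 × 12 = 2400
  Grade 10: 320 × 1.5 = 480
  Grade 11: 120 × 8 = 960
Adjusted estimate = 5310 / 780 = 6.80769 → 6.8.

6.8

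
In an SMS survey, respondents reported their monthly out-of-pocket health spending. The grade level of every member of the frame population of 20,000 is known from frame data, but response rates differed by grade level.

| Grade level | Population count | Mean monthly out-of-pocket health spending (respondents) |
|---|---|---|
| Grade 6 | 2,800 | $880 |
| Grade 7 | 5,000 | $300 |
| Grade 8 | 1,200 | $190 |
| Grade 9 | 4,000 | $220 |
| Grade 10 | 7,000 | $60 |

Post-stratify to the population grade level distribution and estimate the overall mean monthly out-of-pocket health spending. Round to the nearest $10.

$270

Each cell contributes population-share × respondent value:
  Grade 6: (2,800/20,000) × 880 = 123.2
  Grade 7: (5,000/20,000) × 300 = 75
  Grade 8: (1,200/20,000) × 190 = 11.4
  Grade 9: (4,000/20,000) × 220 = 44
  Grade 10: (7,000/20,000) × 60 = 21
Post-stratified estimate = 274.6 → $270.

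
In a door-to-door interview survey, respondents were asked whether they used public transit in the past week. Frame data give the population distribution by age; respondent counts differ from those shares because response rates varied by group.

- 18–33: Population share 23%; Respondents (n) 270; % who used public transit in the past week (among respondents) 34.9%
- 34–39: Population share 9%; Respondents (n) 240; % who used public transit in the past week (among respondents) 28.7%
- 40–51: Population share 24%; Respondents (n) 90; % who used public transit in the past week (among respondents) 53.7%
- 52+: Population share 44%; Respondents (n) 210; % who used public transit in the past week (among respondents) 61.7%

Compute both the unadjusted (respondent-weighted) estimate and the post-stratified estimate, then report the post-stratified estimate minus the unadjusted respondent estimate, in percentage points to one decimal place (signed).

Unadjusted (pooled respondent) estimate weights by respondent counts:
  (270/810)×34.9 + (240/810)×28.7 + (90/810)×53.7 + (210/810)×61.7 = 42.1%
Post-stratifying to population shares instead:
  0.23×34.9 + 0.09×28.7 + 0.24×53.7 + 0.44×61.7 = 50.646%
Difference = 50.646 − 42.1 = 8.546 pp.

+8.5 percentage points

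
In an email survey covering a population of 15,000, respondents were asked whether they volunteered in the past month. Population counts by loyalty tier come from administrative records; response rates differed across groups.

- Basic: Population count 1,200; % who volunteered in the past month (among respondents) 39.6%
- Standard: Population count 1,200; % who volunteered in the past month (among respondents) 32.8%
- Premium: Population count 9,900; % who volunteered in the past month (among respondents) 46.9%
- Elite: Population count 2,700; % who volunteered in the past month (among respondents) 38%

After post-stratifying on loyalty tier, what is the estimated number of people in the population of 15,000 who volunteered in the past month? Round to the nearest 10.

Each cell contributes its population count × the respondent rate:
  Basic: 1,200 × 39.6% = 475.2
  Standard: 1,200 × 32.8% = 393.6
  Premium: 9,900 × 46.9% = 4643.1
  Elite: 2,700 × 38% = 1026
Estimated total = 6537.9 → 6,540.

6,540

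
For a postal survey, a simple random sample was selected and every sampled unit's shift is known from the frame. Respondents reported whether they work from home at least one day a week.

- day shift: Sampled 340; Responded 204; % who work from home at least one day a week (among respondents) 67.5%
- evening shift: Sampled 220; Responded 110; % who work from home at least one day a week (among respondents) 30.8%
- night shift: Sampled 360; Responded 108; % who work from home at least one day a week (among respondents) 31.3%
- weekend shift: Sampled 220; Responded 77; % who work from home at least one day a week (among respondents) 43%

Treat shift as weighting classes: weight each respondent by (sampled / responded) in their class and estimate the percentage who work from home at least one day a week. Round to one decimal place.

Class response rates: day shift 204/340 = 60%, evening shift 110/220 = 50%, night shift 108/360 = 30%, weekend shift 77/220 = 35%.
With weight = n_sampled/n_responded per class, the weighted class total is n_sampled:
  day shift: 340 × 67.5 = 22,950
  evening shift: 220 × 30.8 = 6776
  night shift: 360 × 31.3 = 11,268
  weekend shift: 220 × 43 = 9460
Adjusted estimate = 50,454 / 1,140 = 44.2579 → 44.3%.

44.3%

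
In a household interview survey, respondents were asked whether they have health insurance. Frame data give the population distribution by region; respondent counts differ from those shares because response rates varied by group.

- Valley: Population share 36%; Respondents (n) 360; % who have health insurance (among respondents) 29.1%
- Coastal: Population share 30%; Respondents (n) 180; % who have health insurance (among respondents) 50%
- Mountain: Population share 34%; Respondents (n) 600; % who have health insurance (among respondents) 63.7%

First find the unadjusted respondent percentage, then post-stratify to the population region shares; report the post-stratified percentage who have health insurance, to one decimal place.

47.1%

Naive respondent-only estimate (weights = respondent counts):
  (360/1140)×29.1 + (180/1140)×50 + (600/1140)×63.7 = 50.6105%
Post-stratifying to population shares instead:
  0.36×29.1 + 0.3×50 + 0.34×63.7 = 47.134%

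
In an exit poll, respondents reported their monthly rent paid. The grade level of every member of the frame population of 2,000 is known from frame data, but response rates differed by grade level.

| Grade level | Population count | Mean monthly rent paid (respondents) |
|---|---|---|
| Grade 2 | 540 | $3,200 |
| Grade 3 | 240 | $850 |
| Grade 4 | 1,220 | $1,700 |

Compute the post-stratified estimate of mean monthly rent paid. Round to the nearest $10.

Reweight to the known grade level distribution:
  Grade 2: (540/2,000) × 3200 = 864
  Grade 3: (240/2,000) × 850 = 102
  Grade 4: (1,220/2,000) × 1700 = 1037
Post-stratified estimate = 2003 → $2,000.

$2,000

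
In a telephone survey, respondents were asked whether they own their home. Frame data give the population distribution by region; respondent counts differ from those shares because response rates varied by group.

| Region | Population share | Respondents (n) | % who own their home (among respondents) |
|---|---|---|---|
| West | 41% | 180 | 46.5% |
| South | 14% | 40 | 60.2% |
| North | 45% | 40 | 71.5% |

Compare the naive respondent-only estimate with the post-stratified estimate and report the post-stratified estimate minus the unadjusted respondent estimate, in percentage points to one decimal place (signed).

+7.2 percentage points

Naive respondent-only estimate (weights = respondent counts):
  (180/260)×46.5 + (40/260)×60.2 + (40/260)×71.5 = 52.4538%
Reweighting by population region shares:
  0.41×46.5 + 0.14×60.2 + 0.45×71.5 = 59.668%
Difference = 59.668 − 52.4538 = 7.2142 pp.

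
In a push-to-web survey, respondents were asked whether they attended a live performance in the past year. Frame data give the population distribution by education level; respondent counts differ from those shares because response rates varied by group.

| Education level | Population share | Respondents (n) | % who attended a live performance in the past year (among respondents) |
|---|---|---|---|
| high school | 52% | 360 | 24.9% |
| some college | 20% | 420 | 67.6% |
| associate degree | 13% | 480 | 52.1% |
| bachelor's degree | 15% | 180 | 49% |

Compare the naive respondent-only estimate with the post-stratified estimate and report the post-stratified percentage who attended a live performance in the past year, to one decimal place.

40.6%

Unadjusted (pooled respondent) estimate weights by respondent counts:
  (360/1440)×24.9 + (420/1440)×67.6 + (480/1440)×52.1 + (180/1440)×49 = 49.4333%
Reweighting by population education level shares:
  0.52×24.9 + 0.2×67.6 + 0.13×52.1 + 0.15×49 = 40.591%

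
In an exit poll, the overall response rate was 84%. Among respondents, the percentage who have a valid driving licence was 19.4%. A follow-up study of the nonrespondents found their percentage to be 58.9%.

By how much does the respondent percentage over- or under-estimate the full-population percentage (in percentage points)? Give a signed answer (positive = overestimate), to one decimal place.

-6.3 percentage points

Nonresponse fraction = 1 − 0.84 = 0.16.
Bias = (nonresponse fraction) × (respondent percentage − nonrespondent percentage)
     = 0.16 × (19.4 − 58.9) = 0.16 × -39.5 = -6.32.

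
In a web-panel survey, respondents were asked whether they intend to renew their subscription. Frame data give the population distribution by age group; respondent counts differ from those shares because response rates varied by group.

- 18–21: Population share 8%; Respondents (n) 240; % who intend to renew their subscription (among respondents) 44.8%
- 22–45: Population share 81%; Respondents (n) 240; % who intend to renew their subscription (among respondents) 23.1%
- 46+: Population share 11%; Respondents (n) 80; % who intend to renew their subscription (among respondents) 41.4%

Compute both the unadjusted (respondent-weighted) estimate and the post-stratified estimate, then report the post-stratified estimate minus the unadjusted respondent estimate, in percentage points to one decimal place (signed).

Naive respondent-only estimate (weights = respondent counts):
  (240/560)×44.8 + (240/560)×23.1 + (80/560)×41.4 = 35.0143%
Post-stratifying to population shares instead:
  0.08×44.8 + 0.81×23.1 + 0.11×41.4 = 26.849%
Difference = 26.849 − 35.0143 = -8.1653 pp.

-8.2 percentage points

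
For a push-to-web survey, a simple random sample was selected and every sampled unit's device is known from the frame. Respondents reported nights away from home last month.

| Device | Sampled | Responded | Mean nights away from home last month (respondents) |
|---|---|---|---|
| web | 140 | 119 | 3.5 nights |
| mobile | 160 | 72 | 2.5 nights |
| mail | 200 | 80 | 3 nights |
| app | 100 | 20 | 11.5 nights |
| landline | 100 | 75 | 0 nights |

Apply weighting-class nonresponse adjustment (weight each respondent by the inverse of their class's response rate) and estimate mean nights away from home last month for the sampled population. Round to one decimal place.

3.8

Class response rates: web 119/140 = 85%, mobile 72/160 = 45%, mail 80/200 = 40%, app 20/100 = 20%, landline 75/100 = 75%.
Each respondent's weight = sampled/responded in their class; summing within a class gives n_sampled, so:
  web: 140 × 3.5 = 490
  mobile: 160 × 2.5 = 400
  mail: 200 × 3 = 600
  app: 100 × 11.5 = 1150
  landline: 100 × 0 = 0
Adjusted estimate = 2640 / 700 = 3.77143 → 3.8.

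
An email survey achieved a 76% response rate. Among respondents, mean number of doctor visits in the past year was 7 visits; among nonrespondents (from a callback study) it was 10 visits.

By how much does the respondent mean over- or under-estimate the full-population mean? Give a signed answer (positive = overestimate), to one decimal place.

Nonresponse fraction = 1 − 0.76 = 0.24.
Bias = (nonresponse fraction) × (respondent mean − nonrespondent mean)
     = 0.24 × (7 − 10) = 0.24 × -3 = -0.72.

-0.7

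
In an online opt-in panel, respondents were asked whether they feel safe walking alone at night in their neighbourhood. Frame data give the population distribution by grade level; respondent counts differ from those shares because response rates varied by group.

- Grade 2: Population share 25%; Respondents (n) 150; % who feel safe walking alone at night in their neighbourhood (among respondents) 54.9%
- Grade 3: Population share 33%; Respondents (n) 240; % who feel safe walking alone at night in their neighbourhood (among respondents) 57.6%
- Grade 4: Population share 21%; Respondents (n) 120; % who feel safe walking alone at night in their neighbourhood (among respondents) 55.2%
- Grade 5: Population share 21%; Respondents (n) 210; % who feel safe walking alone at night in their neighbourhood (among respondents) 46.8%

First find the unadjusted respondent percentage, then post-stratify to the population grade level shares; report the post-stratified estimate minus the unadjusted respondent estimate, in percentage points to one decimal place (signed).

+0.7 percentage points

Without adjustment, the pooled respondent share is:
  (150/720)×54.9 + (240/720)×57.6 + (120/720)×55.2 + (210/720)×46.8 = 53.4875%
Reweighting by population grade level shares:
  0.25×54.9 + 0.33×57.6 + 0.21×55.2 + 0.21×46.8 = 54.153%
Difference = 54.153 − 53.4875 = 0.6655 pp.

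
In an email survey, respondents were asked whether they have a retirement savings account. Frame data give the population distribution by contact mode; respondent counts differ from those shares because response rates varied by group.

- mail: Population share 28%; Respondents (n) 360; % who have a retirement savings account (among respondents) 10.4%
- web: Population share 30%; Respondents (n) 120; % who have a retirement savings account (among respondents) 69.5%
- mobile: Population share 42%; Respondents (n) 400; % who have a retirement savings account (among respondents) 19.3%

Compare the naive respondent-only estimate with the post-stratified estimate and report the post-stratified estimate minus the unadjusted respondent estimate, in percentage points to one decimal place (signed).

+9.4 percentage points

Without adjustment, the pooled respondent share is:
  (360/880)×10.4 + (120/880)×69.5 + (400/880)×19.3 = 22.5045%
Post-stratified estimate weights by population shares:
  0.28×10.4 + 0.3×69.5 + 0.42×19.3 = 31.868%
Difference = 31.868 − 22.5045 = 9.3635 pp.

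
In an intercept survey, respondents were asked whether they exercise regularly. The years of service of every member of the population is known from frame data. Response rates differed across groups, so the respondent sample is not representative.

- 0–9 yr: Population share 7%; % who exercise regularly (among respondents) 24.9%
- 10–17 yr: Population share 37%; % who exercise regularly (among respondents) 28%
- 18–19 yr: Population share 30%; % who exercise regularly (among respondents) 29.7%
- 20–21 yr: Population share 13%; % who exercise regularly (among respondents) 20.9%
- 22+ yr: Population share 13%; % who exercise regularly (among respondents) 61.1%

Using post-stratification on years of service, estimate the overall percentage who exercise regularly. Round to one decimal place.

Each cell contributes population-share × respondent value:
  0–9 yr: 0.07 × 24.9 = 1.743
  10–17 yr: 0.37 × 28 = 10.36
  18–19 yr: 0.3 × 29.7 = 8.91
  20–21 yr: 0.13 × 20.9 = 2.717
  22+ yr: 0.13 × 61.1 = 7.943
Post-stratified estimate = 31.673 → 31.7%.

31.7%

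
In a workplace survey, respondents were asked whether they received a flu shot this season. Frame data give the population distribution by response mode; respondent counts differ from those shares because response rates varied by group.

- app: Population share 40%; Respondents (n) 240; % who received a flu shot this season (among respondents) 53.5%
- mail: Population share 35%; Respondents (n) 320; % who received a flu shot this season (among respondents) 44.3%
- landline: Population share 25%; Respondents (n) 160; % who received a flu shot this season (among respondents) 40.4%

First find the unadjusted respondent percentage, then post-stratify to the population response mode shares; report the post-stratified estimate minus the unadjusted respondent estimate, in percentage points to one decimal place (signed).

+0.5 percentage points

Unadjusted (pooled respondent) estimate weights by respondent counts:
  (240/720)×53.5 + (320/720)×44.3 + (160/720)×40.4 = 46.5%
Post-stratifying to population shares instead:
  0.4×53.5 + 0.35×44.3 + 0.25×40.4 = 47.005%
Difference = 47.005 − 46.5 = 0.505 pp.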